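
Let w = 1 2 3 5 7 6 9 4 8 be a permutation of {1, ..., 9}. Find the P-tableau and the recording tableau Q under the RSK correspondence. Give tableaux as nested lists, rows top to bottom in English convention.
Insert each entry of the permutation into P by Schensted row insertion, recording in Q the position of each new cell.

Insert 1: appended to row 1. P = [[1]].
Insert 2: appended to row 1. P = [[1, 2]].
Insert 3: appended to row 1. P = [[1, 2, 3]].
Insert 5: appended to row 1. P = [[1, 2, 3, 5]].
Insert 7: appended to row 1. P = [[1, 2, 3, 5, 7]].
Insert 6: 6 bumps 7 from row 1; 7 starts row 2. P = [[1, 2, 3, 5, 6], [7]].
Insert 9: appended to row 1. P = [[1, 2, 3, 5, 6, 9], [7]].
Insert 4: 4 bumps 5 from row 1; 5 bumps 7 from row 2; 7 starts row 3. P = [[1, 2, 3, 4, 6, 9], [5], [7]].
Insert 8: 8 bumps 9 from row 1; 9 appends to row 2. P = [[1, 2, 3, 4, 6, 8], [5, 9], [7]].

So P = [[1, 2, 3, 4, 6, 8], [5, 9], [7]], Q = [[1, 2, 3, 4, 5, 7], [6, 9], [8]].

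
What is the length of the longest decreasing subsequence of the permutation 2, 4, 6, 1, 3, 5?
2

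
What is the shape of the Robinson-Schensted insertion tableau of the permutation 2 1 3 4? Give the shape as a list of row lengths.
Row-insert each entry into an empty tableau.

After inserting 2: P = [[2]].
After inserting 1: P = [[1], [2]].
After inserting 3: P = [[1, 3], [2]].
After inserting 4: P = [[1, 3, 4], [2]].

The final insertion tableau P = [[1, 3, 4], [2]] has shape [3, 1].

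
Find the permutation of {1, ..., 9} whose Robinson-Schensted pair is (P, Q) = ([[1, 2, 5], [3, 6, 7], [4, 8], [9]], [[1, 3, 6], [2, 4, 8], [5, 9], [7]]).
4 1 9 6 3 8 2 7 5

Reverse the RSK construction: for i from n down to 1, find the cell of Q containing i, remove the entry at that cell from P, and reverse-bump it up through P; the value ejected from row 1 is w(i).

Step i=9: Q has 9 at row 3, column 2; remove 8 from row 3 of P and reverse-bump: 8 enters row 2 and ejects 7; 7 enters row 1 and ejects 5. So w(9) = 5. P is now [[1, 2, 7], [3, 6, 8], [4], [9]].
Step i=8: Q has 8 at row 2, column 3; remove 8 from row 2 of P and reverse-bump: 8 enters row 1 and ejects 7. So w(8) = 7. P is now [[1, 2, 8], [3, 6], [4], [9]].
Step i=7: Q has 7 at row 4, column 1; remove 9 from row 4 of P and reverse-bump: 9 enters row 3 and ejects 4; 4 enters row 2 and ejects 3; 3 enters row 1 and ejects 2. So w(7) = 2. P is now [[1, 3, 8], [4, 6], [9]].
Step i=6: Q has 6 at row 1, column 3; remove that cell from P, ejecting 8. So w(6) = 8. P is now [[1, 3], [4, 6], [9]].
Step i=5: Q has 5 at row 3, column 1; remove 9 from row 3 of P and reverse-bump: 9 enters row 2 and ejects 6; 6 enters row 1 and ejects 3. So w(5) = 3. P is now [[1, 6], [4, 9]].
Step i=4: Q has 4 at row 2, column 2; remove 9 from row 2 of P and reverse-bump: 9 enters row 1 and ejects 6. So w(4) = 6. P is now [[1, 9], [4]].
Step i=3: Q has 3 at row 1, column 2; remove that cell from P, ejecting 9. So w(3) = 9. P is now [[1], [4]].
Step i=2: Q has 2 at row 2, column 1; remove 4 from row 2 of P and reverse-bump: 4 enters row 1 and ejects 1. So w(2) = 1. P is now [[4]].
Step i=1: Q has 1 at row 1, column 1; remove that cell from P, ejecting 4. So w(1) = 4. P is now [].

So w = 4 1 9 6 3 8 2 7 5.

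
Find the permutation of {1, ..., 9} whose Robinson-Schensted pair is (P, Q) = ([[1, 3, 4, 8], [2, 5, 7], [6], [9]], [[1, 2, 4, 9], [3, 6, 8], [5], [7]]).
2 9 6 7 1 5 3 4 8

Reverse the RSK construction: for i from n down to 1, find the cell of Q containing i, remove the entry at that cell from P, and reverse-bump it up through P; the value ejected from row 1 is w(i).

Step i=9: Q has 9 at row 1, column 4; remove that cell from P, ejecting 8. So w(9) = 8. P is now [[1, 3, 4], [2, 5, 7], [6], [9]].
Step i=8: Q has 8 at row 2, column 3; remove 7 from row 2 of P and reverse-bump: 7 enters row 1 and ejects 4. So w(8) = 4. P is now [[1, 3, 7], [2, 5], [6], [9]].
Step i=7: Q has 7 at row 4, column 1; remove 9 from row 4 of P and reverse-bump: 9 enters row 3 and ejects 6; 6 enters row 2 and ejects 5; 5 enters row 1 and ejects 3. So w(7) = 3. P is now [[1, 5, 7], [2, 6], [9]].
Step i=6: Q has 6 at row 2, column 2; remove 6 from row 2 of P and reverse-bump: 6 enters row 1 and ejects 5. So w(6) = 5. P is now [[1, 6, 7], [2], [9]].
Step i=5: Q has 5 at row 3, column 1; remove 9 from row 3 of P and reverse-bump: 9 enters row 2 and ejects 2; 2 enters row 1 and ejects 1. So w(5) = 1. P is now [[2, 6, 7], [9]].
Step i=4: Q has 4 at row 1, column 3; remove that cell from P, ejecting 7. So w(4) = 7. P is now [[2, 6], [9]].
Step i=3: Q has 3 at row 2, column 1; remove 9 from row 2 of P and reverse-bump: 9 enters row 1 and ejects 6. So w(3) = 6. P is now [[2, 9]].
Step i=2: Q has 2 at row 1, column 2; remove that cell from P, ejecting 9. So w(2) = 9. P is now [[2]].
Step i=1: Q has 1 at row 1, column 1; remove that cell from P, ejecting 2. So w(1) = 2. P is now [].

So w = 2 9 6 7 1 5 3 4 8.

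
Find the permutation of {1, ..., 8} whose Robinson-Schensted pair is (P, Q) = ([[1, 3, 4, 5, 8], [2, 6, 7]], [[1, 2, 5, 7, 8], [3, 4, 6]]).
2 6 1 3 7 4 5 8

Reverse the RSK construction: for i from n down to 1, find the cell of Q containing i, remove the entry at that cell from P, and reverse-bump it up through P; the value ejected from row 1 is w(i).

Step i=8: Q has 8 at row 1, column 5; remove that cell from P, ejecting 8. So w(8) = 8. P is now [[1, 3, 4, 5], [2, 6, 7]].
Step i=7: Q has 7 at row 1, column 4; remove that cell from P, ejecting 5. So w(7) = 5. P is now [[1, 3, 4], [2, 6, 7]].
Step i=6: Q has 6 at row 2, column 3; remove 7 from row 2 of P and reverse-bump: 7 enters row 1 and ejects 4. So w(6) = 4. P is now [[1, 3, 7], [2, 6]].
Step i=5: Q has 5 at row 1, column 3; remove that cell from P, ejecting 7. So w(5) = 7. P is now [[1, 3], [2, 6]].
Step i=4: Q has 4 at row 2, column 2; remove 6 from row 2 of P and reverse-bump: 6 enters row 1 and ejects 3. So w(4) = 3. P is now [[1, 6], [2]].
Step i=3: Q has 3 at row 2, column 1; remove 2 from row 2 of P and reverse-bump: 2 enters row 1 and ejects 1. So w(3) = 1. P is now [[2, 6]].
Step i=2: Q has 2 at row 1, column 2; remove that cell from P, ejecting 6. So w(2) = 6. P is now [[2]].
Step i=1: Q has 1 at row 1, column 1; remove that cell from P, ejecting 2. So w(1) = 2. P is now [].

So w = 2 6 1 3 7 4 5 8.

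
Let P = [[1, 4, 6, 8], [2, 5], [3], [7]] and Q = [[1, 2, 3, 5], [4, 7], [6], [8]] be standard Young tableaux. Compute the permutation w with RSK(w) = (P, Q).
Reverse RSK: for i = n, n-1, ..., 1, locate i in Q, remove the corresponding corner cell from P, and reverse-bump its entry up through P; the value ejected from row 1 is w(i).

So w = 3 5 7 6 8 2 4 1.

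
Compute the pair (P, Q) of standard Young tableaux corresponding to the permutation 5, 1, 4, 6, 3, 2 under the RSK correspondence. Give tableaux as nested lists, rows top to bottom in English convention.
P = [[1, 2, 6], [3], [4], [5]], Q = [[1, 3, 4], [2], [5], [6]]

Insert each entry of the permutation into P by Schensted row insertion, recording in Q the position of each new cell.

Insert 5: appended to row 1. P = [[5]].
Insert 1: 1 bumps 5 from row 1; 5 starts row 2. P = [[1], [5]].
Insert 4: appended to row 1. P = [[1, 4], [5]].
Insert 6: appended to row 1. P = [[1, 4, 6], [5]].
Insert 3: 3 bumps 4 from row 1; 4 bumps 5 from row 2; 5 starts row 3. P = [[1, 3, 6], [4], [5]].
Insert 2: 2 bumps 3 from row 1; 3 bumps 4 from row 2; 4 bumps 5 from row 3; 5 starts row 4. P = [[1, 2, 6], [3], [4], [5]].

So P = [[1, 2, 6], [3], [4], [5]], Q = [[1, 3, 4], [2], [5], [6]].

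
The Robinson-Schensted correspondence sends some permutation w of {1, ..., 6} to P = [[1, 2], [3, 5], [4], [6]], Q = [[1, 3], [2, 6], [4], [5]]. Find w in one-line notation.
6 4 5 3 1 2

Reverse the RSK construction: for i from n down to 1, find the cell of Q containing i, remove the entry at that cell from P, and reverse-bump it up through P; the value ejected from row 1 is w(i).

Step i=6: Q has 6 at row 2, column 2; remove 5 from row 2 of P and reverse-bump: 5 enters row 1 and ejects 2. So w(6) = 2. P is now [[1, 5], [3], [4], [6]].
Step i=5: Q has 5 at row 4, column 1; remove 6 from row 4 of P and reverse-bump: 6 enters row 3 and ejects 4; 4 enters row 2 and ejects 3; 3 enters row 1 and ejects 1. So w(5) = 1. P is now [[3, 5], [4], [6]].
Step i=4: Q has 4 at row 3, column 1; remove 6 from row 3 of P and reverse-bump: 6 enters row 2 and ejects 4; 4 enters row 1 and ejects 3. So w(4) = 3. P is now [[4, 5], [6]].
Step i=3: Q has 3 at row 1, column 2; remove that cell from P, ejecting 5. So w(3) = 5. P is now [[4], [6]].
Step i=2: Q has 2 at row 2, column 1; remove 6 from row 2 of P and reverse-bump: 6 enters row 1 and ejects 4. So w(2) = 4. P is now [[6]].
Step i=1: Q has 1 at row 1, column 1; remove that cell from P, ejecting 6. So w(1) = 6. P is now [].

So w = 6 4 5 3 1 2.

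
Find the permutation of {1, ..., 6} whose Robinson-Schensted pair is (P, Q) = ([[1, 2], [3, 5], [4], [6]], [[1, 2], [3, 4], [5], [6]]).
4 6 1 5 3 2

Reverse the RSK construction: for i from n down to 1, find the cell of Q containing i, remove the entry at that cell from P, and reverse-bump it up through P; the value ejected from row 1 is w(i).

Step i=6: Q has 6 at row 4, column 1; remove 6 from row 4 of P and reverse-bump: 6 enters row 3 and ejects 4; 4 enters row 2 and ejects 3; 3 enters row 1 and ejects 2. So w(6) = 2. P is now [[1, 3], [4, 5], [6]].
Step i=5: Q has 5 at row 3, column 1; remove 6 from row 3 of P and reverse-bump: 6 enters row 2 and ejects 5; 5 enters row 1 and ejects 3. So w(5) = 3. P is now [[1, 5], [4, 6]].
Step i=4: Q has 4 at row 2, column 2; remove 6 from row 2 of P and reverse-bump: 6 enters row 1 and ejects 5. So w(4) = 5. P is now [[1, 6], [4]].
Step i=3: Q has 3 at row 2, column 1; remove 4 from row 2 of P and reverse-bump: 4 enters row 1 and ejects 1. So w(3) = 1. P is now [[4, 6]].
Step i=2: Q has 2 at row 1, column 2; remove that cell from P, ejecting 6. So w(2) = 6. P is now [[4]].
Step i=1: Q has 1 at row 1, column 1; remove that cell from P, ejecting 4. So w(1) = 4. P is now [].

So w = 4 6 1 5 3 2.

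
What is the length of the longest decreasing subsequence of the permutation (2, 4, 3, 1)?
3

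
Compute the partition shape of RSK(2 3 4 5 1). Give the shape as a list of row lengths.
[4, 1]

Row-insert each entry into an empty tableau.

After inserting 2: P = [[2]].
After inserting 3: P = [[2, 3]].
After inserting 4: P = [[2, 3, 4]].
After inserting 5: P = [[2, 3, 4, 5]].
After inserting 1: P = [[1, 3, 4, 5], [2]].

The final insertion tableau P = [[1, 3, 4, 5], [2]] has shape [4, 1].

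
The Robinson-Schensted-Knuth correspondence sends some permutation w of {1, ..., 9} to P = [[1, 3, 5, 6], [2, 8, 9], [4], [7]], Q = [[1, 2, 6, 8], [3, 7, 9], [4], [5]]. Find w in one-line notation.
2 7 4 3 1 8 5 9 6

Reverse the RSK construction: for i from n down to 1, find the cell of Q containing i, remove the entry at that cell from P, and reverse-bump it up through P; the value ejected from row 1 is w(i).

Step i=9: Q has 9 at row 2, column 3; remove 9 from row 2 of P and reverse-bump: 9 enters row 1 and ejects 6. So w(9) = 6. P is now [[1, 3, 5, 9], [2, 8], [4], [7]].
Step i=8: Q has 8 at row 1, column 4; remove that cell from P, ejecting 9. So w(8) = 9. P is now [[1, 3, 5], [2, 8], [4], [7]].
Step i=7: Q has 7 at row 2, column 2; remove 8 from row 2 of P and reverse-bump: 8 enters row 1 and ejects 5. So w(7) = 5. P is now [[1, 3, 8], [2], [4], [7]].
Step i=6: Q has 6 at row 1, column 3; remove that cell from P, ejecting 8. So w(6) = 8. P is now [[1, 3], [2], [4], [7]].
Step i=5: Q has 5 at row 4, column 1; remove 7 from row 4 of P and reverse-bump: 7 enters row 3 and ejects 4; 4 enters row 2 and ejects 2; 2 enters row 1 and ejects 1. So w(5) = 1. P is now [[2, 3], [4], [7]].
Step i=4: Q has 4 at row 3, column 1; remove 7 from row 3 of P and reverse-bump: 7 enters row 2 and ejects 4; 4 enters row 1 and ejects 3. So w(4) = 3. P is now [[2, 4], [7]].
Step i=3: Q has 3 at row 2, column 1; remove 7 from row 2 of P and reverse-bump: 7 enters row 1 and ejects 4. So w(3) = 4. P is now [[2, 7]].
Step i=2: Q has 2 at row 1, column 2; remove that cell from P, ejecting 7. So w(2) = 7. P is now [[2]].
Step i=1: Q has 1 at row 1, column 1; remove that cell from P, ejecting 2. So w(1) = 2. P is now [].

So w = 2 7 4 3 1 8 5 9 6.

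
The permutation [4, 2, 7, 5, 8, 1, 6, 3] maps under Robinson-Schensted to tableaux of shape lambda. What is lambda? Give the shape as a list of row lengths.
Row-insert each entry into an empty tableau.

After inserting 4: P = [[4]].
After inserting 2: P = [[2], [4]].
After inserting 7: P = [[2, 7], [4]].
After inserting 5: P = [[2, 5], [4, 7]].
After inserting 8: P = [[2, 5, 8], [4, 7]].
After inserting 1: P = [[1, 5, 8], [2, 7], [4]].
After inserting 6: P = [[1, 5, 6], [2, 7, 8], [4]].
After inserting 3: P = [[1, 3, 6], [2, 5, 8], [4, 7]].

The final insertion tableau P = [[1, 3, 6], [2, 5, 8], [4, 7]] has shape [3, 3, 2].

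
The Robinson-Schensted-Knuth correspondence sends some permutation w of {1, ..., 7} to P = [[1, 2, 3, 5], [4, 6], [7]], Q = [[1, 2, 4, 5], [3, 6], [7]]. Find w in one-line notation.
1 4 2 3 7 6 5

Reverse the RSK construction: for i from n down to 1, find the cell of Q containing i, remove the entry at that cell from P, and reverse-bump it up through P; the value ejected from row 1 is w(i).

Step i=7: Q has 7 at row 3, column 1; remove 7 from row 3 of P and reverse-bump: 7 enters row 2 and ejects 6; 6 enters row 1 and ejects 5. So w(7) = 5. P is now [[1, 2, 3, 6], [4, 7]].
Step i=6: Q has 6 at row 2, column 2; remove 7 from row 2 of P and reverse-bump: 7 enters row 1 and ejects 6. So w(6) = 6. P is now [[1, 2, 3, 7], [4]].
Step i=5: Q has 5 at row 1, column 4; remove that cell from P, ejecting 7. So w(5) = 7. P is now [[1, 2, 3], [4]].
Step i=4: Q has 4 at row 1, column 3; remove that cell from P, ejecting 3. So w(4) = 3. P is now [[1, 2], [4]].
Step i=3: Q has 3 at row 2, column 1; remove 4 from row 2 of P and reverse-bump: 4 enters row 1 and ejects 2. So w(3) = 2. P is now [[1, 4]].
Step i=2: Q has 2 at row 1, column 2; remove that cell from P, ejecting 4. So w(2) = 4. P is now [[1]].
Step i=1: Q has 1 at row 1, column 1; remove that cell from P, ejecting 1. So w(1) = 1. P is now [].

So w = 1 4 2 3 7 6 5.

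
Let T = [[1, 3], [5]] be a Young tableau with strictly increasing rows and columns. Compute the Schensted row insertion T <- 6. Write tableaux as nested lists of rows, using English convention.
6 is larger than every entry of row 1, so it is appended to row 1. The new tableau is [[1, 3, 6], [5]].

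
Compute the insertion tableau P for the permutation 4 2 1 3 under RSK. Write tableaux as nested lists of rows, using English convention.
Insert 4: appended to row 1. P = [[4]].
Insert 2: 2 bumps 4 from row 1; 4 starts row 2. P = [[2], [4]].
Insert 1: 1 bumps 2 from row 1; 2 bumps 4 from row 2; 4 starts row 3. P = [[1], [2], [4]].
Insert 3: appended to row 1. P = [[1, 3], [2], [4]].

So P = [[1, 3], [2], [4]].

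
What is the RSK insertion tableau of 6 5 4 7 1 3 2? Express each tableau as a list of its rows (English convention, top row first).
P = [[1, 2], [3, 7], [4], [5], [6]]

Insert 6: appended to row 1. P = [[6]].
Insert 5: 5 bumps 6 from row 1; 6 starts row 2. P = [[5], [6]].
Insert 4: 4 bumps 5 from row 1; 5 bumps 6 from row 2; 6 starts row 3. P = [[4], [5], [6]].
Insert 7: appended to row 1. P = [[4, 7], [5], [6]].
Insert 1: 1 bumps 4 from row 1; 4 bumps 5 from row 2; 5 bumps 6 from row 3; 6 starts row 4. P = [[1, 7], [4], [5], [6]].
Insert 3: 3 bumps 7 from row 1; 7 appends to row 2. P = [[1, 3], [4, 7], [5], [6]].
Insert 2: 2 bumps 3 from row 1; 3 bumps 4 from row 2; 4 bumps 5 from row 3; 5 bumps 6 from row 4; 6 starts row 5. P = [[1, 2], [3, 7], [4], [5], [6]].

So P = [[1, 2], [3, 7], [4], [5], [6]].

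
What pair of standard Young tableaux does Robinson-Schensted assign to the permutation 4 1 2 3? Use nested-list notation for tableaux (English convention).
P = [[1, 2, 3], [4]], Q = [[1, 3, 4], [2]]

Insert each entry of the permutation into P by Schensted row insertion, recording in Q the position of each new cell.

Insert 4: appended to row 1. P = [[4]], Q = [[1]].
Insert 1: 1 bumps 4 from row 1; 4 starts row 2. P = [[1], [4]], Q = [[1], [2]].
Insert 2: appended to row 1. P = [[1, 2], [4]], Q = [[1, 3], [2]].
Insert 3: appended to row 1. P = [[1, 2, 3], [4]], Q = [[1, 3, 4], [2]].

So P = [[1, 2, 3], [4]], Q = [[1, 3, 4], [2]].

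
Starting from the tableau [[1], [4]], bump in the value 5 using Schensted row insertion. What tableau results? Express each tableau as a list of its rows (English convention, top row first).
[[1, 5], [4]]

5 is larger than every entry of row 1, so it is appended to row 1. The new tableau is [[1, 5], [4]].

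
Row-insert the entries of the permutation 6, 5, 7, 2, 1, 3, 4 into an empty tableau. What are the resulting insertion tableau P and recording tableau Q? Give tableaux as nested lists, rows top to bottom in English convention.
P = [[1, 3, 4], [2, 7], [5], [6]], Q = [[1, 3, 7], [2, 6], [4], [5]]

Insert each entry of the permutation into P by Schensted row insertion, recording in Q the position of each new cell.

Insert 6: appended to row 1. P = [[6]], Q = [[1]].
Insert 5: 5 bumps 6 from row 1; 6 starts row 2. P = [[5], [6]], Q = [[1], [2]].
Insert 7: appended to row 1. P = [[5, 7], [6]], Q = [[1, 3], [2]].
Insert 2: 2 bumps 5 from row 1; 5 bumps 6 from row 2; 6 starts row 3. P = [[2, 7], [5], [6]], Q = [[1, 3], [2], [4]].
Insert 1: 1 bumps 2 from row 1; 2 bumps 5 from row 2; 5 bumps 6 from row 3; 6 starts row 4. P = [[1, 7], [2], [5], [6]], Q = [[1, 3], [2], [4], [5]].
Insert 3: 3 bumps 7 from row 1; 7 appends to row 2. P = [[1, 3], [2, 7], [5], [6]], Q = [[1, 3], [2, 6], [4], [5]].
Insert 4: appended to row 1. P = [[1, 3, 4], [2, 7], [5], [6]], Q = [[1, 3, 7], [2, 6], [4], [5]].

So P = [[1, 3, 4], [2, 7], [5], [6]], Q = [[1, 3, 7], [2, 6], [4], [5]].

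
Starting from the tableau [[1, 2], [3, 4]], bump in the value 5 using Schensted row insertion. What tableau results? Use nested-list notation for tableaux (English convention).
[[1, 2, 5], [3, 4]]

5 is larger than every entry of row 1, so it is appended to row 1. The new tableau is [[1, 2, 5], [3, 4]].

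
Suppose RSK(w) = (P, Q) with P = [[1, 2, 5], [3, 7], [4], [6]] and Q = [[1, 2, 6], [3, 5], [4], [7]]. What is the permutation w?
Reverse RSK: for i = n, n-1, ..., 1, locate i in Q, remove the corresponding corner cell from P, and reverse-bump its entry up through P; the value ejected from row 1 is w(i).

So w = 6 7 4 1 3 5 2.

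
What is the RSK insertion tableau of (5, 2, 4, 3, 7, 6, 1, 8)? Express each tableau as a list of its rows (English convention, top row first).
P = [[1, 3, 6, 8], [2, 7], [4], [5]]

Insert 5: appended to row 1. P = [[5]].
Insert 2: 2 bumps 5 from row 1; 5 starts row 2. P = [[2], [5]].
Insert 4: appended to row 1. P = [[2, 4], [5]].
Insert 3: 3 bumps 4 from row 1; 4 bumps 5 from row 2; 5 starts row 3. P = [[2, 3], [4], [5]].
Insert 7: appended to row 1. P = [[2, 3, 7], [4], [5]].
Insert 6: 6 bumps 7 from row 1; 7 appends to row 2. P = [[2, 3, 6], [4, 7], [5]].
Insert 1: 1 bumps 2 from row 1; 2 bumps 4 from row 2; 4 bumps 5 from row 3; 5 starts row 4. P = [[1, 3, 6], [2, 7], [4], [5]].
Insert 8: appended to row 1. P = [[1, 3, 6, 8], [2, 7], [4], [5]].

So P = [[1, 3, 6, 8], [2, 7], [4], [5]].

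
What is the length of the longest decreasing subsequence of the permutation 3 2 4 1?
3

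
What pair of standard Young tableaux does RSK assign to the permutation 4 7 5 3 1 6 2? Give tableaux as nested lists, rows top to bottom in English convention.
Insert each entry of the permutation into P by Schensted row insertion, recording in Q the position of each new cell.

Insert 4: appended to row 1. P = [[4]].
Insert 7: appended to row 1. P = [[4, 7]].
Insert 5: 5 bumps 7 from row 1; 7 starts row 2. P = [[4, 5], [7]].
Insert 3: 3 bumps 4 from row 1; 4 bumps 7 from row 2; 7 starts row 3. P = [[3, 5], [4], [7]].
Insert 1: 1 bumps 3 from row 1; 3 bumps 4 from row 2; 4 bumps 7 from row 3; 7 starts row 4. P = [[1, 5], [3], [4], [7]].
Insert 6: appended to row 1. P = [[1, 5, 6], [3], [4], [7]].
Insert 2: 2 bumps 5 from row 1; 5 appends to row 2. P = [[1, 2, 6], [3, 5], [4], [7]].

So P = [[1, 2, 6], [3, 5], [4], [7]], Q = [[1, 2, 6], [3, 7], [4], [5]].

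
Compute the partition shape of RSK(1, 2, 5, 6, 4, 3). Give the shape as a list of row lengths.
[4, 1, 1]

Row-insert each entry into an empty tableau.

After inserting 1: P = [[1]].
After inserting 2: P = [[1, 2]].
After inserting 5: P = [[1, 2, 5]].
After inserting 6: P = [[1, 2, 5, 6]].
After inserting 4: P = [[1, 2, 4, 6], [5]].
After inserting 3: P = [[1, 2, 3, 6], [4], [5]].

The final insertion tableau P = [[1, 2, 3, 6], [4], [5]] has shape [4, 1, 1].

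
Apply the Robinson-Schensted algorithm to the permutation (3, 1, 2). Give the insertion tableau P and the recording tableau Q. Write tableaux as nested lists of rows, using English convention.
P = [[1, 2], [3]], Q = [[1, 3], [2]]

Insert each entry of the permutation into P by Schensted row insertion, recording in Q the position of each new cell.

Insert 3: appended to row 1. P = [[3]].
Insert 1: 1 bumps 3 from row 1; 3 starts row 2. P = [[1], [3]].
Insert 2: appended to row 1. P = [[1, 2], [3]].

So P = [[1, 2], [3]], Q = [[1, 3], [2]].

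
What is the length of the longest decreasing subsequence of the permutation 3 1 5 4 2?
3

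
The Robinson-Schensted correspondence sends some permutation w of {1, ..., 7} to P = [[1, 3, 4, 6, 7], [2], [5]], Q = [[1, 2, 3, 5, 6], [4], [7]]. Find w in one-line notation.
Reverse the RSK construction: for i from n down to 1, find the cell of Q containing i, remove the entry at that cell from P, and reverse-bump it up through P; the value ejected from row 1 is w(i).

Step i=7: Q has 7 at row 3, column 1; remove 5 from row 3 of P and reverse-bump: 5 enters row 2 and ejects 2; 2 enters row 1 and ejects 1. So w(7) = 1. P is now [[2, 3, 4, 6, 7], [5]].
Step i=6: Q has 6 at row 1, column 5; remove that cell from P, ejecting 7. So w(6) = 7. P is now [[2, 3, 4, 6], [5]].
Step i=5: Q has 5 at row 1, column 4; remove that cell from P, ejecting 6. So w(5) = 6. P is now [[2, 3, 4], [5]].
Step i=4: Q has 4 at row 2, column 1; remove 5 from row 2 of P and reverse-bump: 5 enters row 1 and ejects 4. So w(4) = 4. P is now [[2, 3, 5]].
Step i=3: Q has 3 at row 1, column 3; remove that cell from P, ejecting 5. So w(3) = 5. P is now [[2, 3]].
Step i=2: Q has 2 at row 1, column 2; remove that cell from P, ejecting 3. So w(2) = 3. P is now [[2]].
Step i=1: Q has 1 at row 1, column 1; remove that cell from P, ejecting 2. So w(1) = 2. P is now [].

So w = 2 3 5 4 6 7 1.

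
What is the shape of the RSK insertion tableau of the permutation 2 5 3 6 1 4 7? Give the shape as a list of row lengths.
[4, 2, 1]

Row-insert each entry into an empty tableau.

After inserting 2: P = [[2]].
After inserting 5: P = [[2, 5]].
After inserting 3: P = [[2, 3], [5]].
After inserting 6: P = [[2, 3, 6], [5]].
After inserting 1: P = [[1, 3, 6], [2], [5]].
After inserting 4: P = [[1, 3, 4], [2, 6], [5]].
After inserting 7: P = [[1, 3, 4, 7], [2, 6], [5]].

The final insertion tableau P = [[1, 3, 4, 7], [2, 6], [5]] has shape [4, 2, 1].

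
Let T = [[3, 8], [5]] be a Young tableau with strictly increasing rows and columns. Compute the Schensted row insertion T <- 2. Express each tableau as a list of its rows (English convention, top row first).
[[2, 8], [3], [5]]

In row 1, 2 replaces 3 (the leftmost entry greater than 2); 3 is bumped to row 2. In row 2, 3 replaces 5 (the leftmost entry greater than 3); 5 is bumped to row 3. 5 starts a new row 3. The new tableau is [[2, 8], [3], [5]].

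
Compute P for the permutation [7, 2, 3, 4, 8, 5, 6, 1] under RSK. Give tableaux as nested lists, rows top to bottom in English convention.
P = [[1, 3, 4, 5, 6], [2, 8], [7]]

Insert 7: appended to row 1. P = [[7]].
Insert 2: 2 bumps 7 from row 1; 7 starts row 2. P = [[2], [7]].
Insert 3: appended to row 1. P = [[2, 3], [7]].
Insert 4: appended to row 1. P = [[2, 3, 4], [7]].
Insert 8: appended to row 1. P = [[2, 3, 4, 8], [7]].
Insert 5: 5 bumps 8 from row 1; 8 appends to row 2. P = [[2, 3, 4, 5], [7, 8]].
Insert 6: appended to row 1. P = [[2, 3, 4, 5, 6], [7, 8]].
Insert 1: 1 bumps 2 from row 1; 2 bumps 7 from row 2; 7 starts row 3. P = [[1, 3, 4, 5, 6], [2, 8], [7]].

So P = [[1, 3, 4, 5, 6], [2, 8], [7]].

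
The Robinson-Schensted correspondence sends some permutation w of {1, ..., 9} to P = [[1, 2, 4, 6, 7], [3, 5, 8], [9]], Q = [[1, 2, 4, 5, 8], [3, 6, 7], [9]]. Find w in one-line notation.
1 3 2 5 9 4 6 8 7

Reverse the RSK construction: for i from n down to 1, find the cell of Q containing i, remove the entry at that cell from P, and reverse-bump it up through P; the value ejected from row 1 is w(i).

Step i=9: Q has 9 at row 3, column 1; remove 9 from row 3 of P and reverse-bump: 9 enters row 2 and ejects 8; 8 enters row 1 and ejects 7. So w(9) = 7. P is now [[1, 2, 4, 6, 8], [3, 5, 9]].
Step i=8: Q has 8 at row 1, column 5; remove that cell from P, ejecting 8. So w(8) = 8. P is now [[1, 2, 4, 6], [3, 5, 9]].
Step i=7: Q has 7 at row 2, column 3; remove 9 from row 2 of P and reverse-bump: 9 enters row 1 and ejects 6. So w(7) = 6. P is now [[1, 2, 4, 9], [3, 5]].
Step i=6: Q has 6 at row 2, column 2; remove 5 from row 2 of P and reverse-bump: 5 enters row 1 and ejects 4. So w(6) = 4. P is now [[1, 2, 5, 9], [3]].
Step i=5: Q has 5 at row 1, column 4; remove that cell from P, ejecting 9. So w(5) = 9. P is now [[1, 2, 5], [3]].
Step i=4: Q has 4 at row 1, column 3; remove that cell from P, ejecting 5. So w(4) = 5. P is now [[1, 2], [3]].
Step i=3: Q has 3 at row 2, column 1; remove 3 from row 2 of P and reverse-bump: 3 enters row 1 and ejects 2. So w(3) = 2. P is now [[1, 3]].
Step i=2: Q has 2 at row 1, column 2; remove that cell from P, ejecting 3. So w(2) = 3. P is now [[1]].
Step i=1: Q has 1 at row 1, column 1; remove that cell from P, ejecting 1. So w(1) = 1. P is now [].

So w = 1 3 2 5 9 4 6 8 7.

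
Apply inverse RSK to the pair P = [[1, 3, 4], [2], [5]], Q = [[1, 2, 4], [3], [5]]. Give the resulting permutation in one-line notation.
Reverse the RSK construction: for i from n down to 1, find the cell of Q containing i, remove the entry at that cell from P, and reverse-bump it up through P; the value ejected from row 1 is w(i).

Step i=5: Q has 5 at row 3, column 1; remove 5 from row 3 of P and reverse-bump: 5 enters row 2 and ejects 2; 2 enters row 1 and ejects 1. So w(5) = 1. P is now [[2, 3, 4], [5]].
Step i=4: Q has 4 at row 1, column 3; remove that cell from P, ejecting 4. So w(4) = 4. P is now [[2, 3], [5]].
Step i=3: Q has 3 at row 2, column 1; remove 5 from row 2 of P and reverse-bump: 5 enters row 1 and ejects 3. So w(3) = 3. P is now [[2, 5]].
Step i=2: Q has 2 at row 1, column 2; remove that cell from P, ejecting 5. So w(2) = 5. P is now [[2]].
Step i=1: Q has 1 at row 1, column 1; remove that cell from P, ejecting 2. So w(1) = 2. P is now [].

So w = 2 5 3 4 1.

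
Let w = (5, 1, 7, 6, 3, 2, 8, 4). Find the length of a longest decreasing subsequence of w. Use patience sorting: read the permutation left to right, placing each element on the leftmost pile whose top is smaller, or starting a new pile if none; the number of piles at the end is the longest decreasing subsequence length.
4

5: new pile. tops = [5]
1: new pile. tops = [5, 1]
7: onto pile 1 (replacing 5). tops = [7, 1]
6: onto pile 2 (replacing 1). tops = [7, 6]
3: new pile. tops = [7, 6, 3]
2: new pile. tops = [7, 6, 3, 2]
8: onto pile 1 (replacing 7). tops = [8, 6, 3, 2]
4: onto pile 3 (replacing 3). tops = [8, 6, 4, 2]

4 piles, so the longest decreasing subsequence has length 4.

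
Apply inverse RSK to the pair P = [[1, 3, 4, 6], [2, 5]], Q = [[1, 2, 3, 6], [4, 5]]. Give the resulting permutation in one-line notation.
Reverse RSK: for i = n, n-1, ..., 1, locate i in Q, remove the corresponding corner cell from P, and reverse-bump its entry up through P; the value ejected from row 1 is w(i).

So w = 2 3 5 1 4 6.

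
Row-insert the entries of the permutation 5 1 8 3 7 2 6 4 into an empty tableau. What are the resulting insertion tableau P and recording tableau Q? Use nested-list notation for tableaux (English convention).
P = [[1, 2, 4], [3, 6], [5, 7], [8]], Q = [[1, 3, 5], [2, 4], [6, 7], [8]]

Insert each entry of the permutation into P by Schensted row insertion, recording in Q the position of each new cell.

Insert 5: appended to row 1. P = [[5]].
Insert 1: 1 bumps 5 from row 1; 5 starts row 2. P = [[1], [5]].
Insert 8: appended to row 1. P = [[1, 8], [5]].
Insert 3: 3 bumps 8 from row 1; 8 appends to row 2. P = [[1, 3], [5, 8]].
Insert 7: appended to row 1. P = [[1, 3, 7], [5, 8]].
Insert 2: 2 bumps 3 from row 1; 3 bumps 5 from row 2; 5 starts row 3. P = [[1, 2, 7], [3, 8], [5]].
Insert 6: 6 bumps 7 from row 1; 7 bumps 8 from row 2; 8 appends to row 3. P = [[1, 2, 6], [3, 7], [5, 8]].
Insert 4: 4 bumps 6 from row 1; 6 bumps 7 from row 2; 7 bumps 8 from row 3; 8 starts row 4. P = [[1, 2, 4], [3, 6], [5, 7], [8]].

So P = [[1, 2, 4], [3, 6], [5, 7], [8]], Q = [[1, 3, 5], [2, 4], [6, 7], [8]].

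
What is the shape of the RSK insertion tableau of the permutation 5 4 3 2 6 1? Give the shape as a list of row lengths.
Row-insert each entry into an empty tableau.

After inserting 5: P = [[5]].
After inserting 4: P = [[4], [5]].
After inserting 3: P = [[3], [4], [5]].
After inserting 2: P = [[2], [3], [4], [5]].
After inserting 6: P = [[2, 6], [3], [4], [5]].
After inserting 1: P = [[1, 6], [2], [3], [4], [5]].

The final insertion tableau P = [[1, 6], [2], [3], [4], [5]] has shape [2, 1, 1, 1, 1].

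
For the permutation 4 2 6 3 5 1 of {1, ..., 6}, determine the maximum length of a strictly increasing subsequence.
3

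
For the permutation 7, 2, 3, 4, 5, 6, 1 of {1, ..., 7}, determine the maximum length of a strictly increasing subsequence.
5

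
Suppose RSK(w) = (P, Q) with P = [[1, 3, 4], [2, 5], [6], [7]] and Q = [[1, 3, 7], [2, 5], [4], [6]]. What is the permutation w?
7 2 6 1 5 3 4

Reverse RSK: for i = n, n-1, ..., 1, locate i in Q, remove the corresponding corner cell from P, and reverse-bump its entry up through P; the value ejected from row 1 is w(i).

So w = 7 2 6 1 5 3 4.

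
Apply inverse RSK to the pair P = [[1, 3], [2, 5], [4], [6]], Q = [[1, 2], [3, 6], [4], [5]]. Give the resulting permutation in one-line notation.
4 6 5 2 1 3

Reverse the RSK construction: for i from n down to 1, find the cell of Q containing i, remove the entry at that cell from P, and reverse-bump it up through P; the value ejected from row 1 is w(i).

Step i=6: Q has 6 at row 2, column 2; remove 5 from row 2 of P and reverse-bump: 5 enters row 1 and ejects 3. So w(6) = 3. P is now [[1, 5], [2], [4], [6]].
Step i=5: Q has 5 at row 4, column 1; remove 6 from row 4 of P and reverse-bump: 6 enters row 3 and ejects 4; 4 enters row 2 and ejects 2; 2 enters row 1 and ejects 1. So w(5) = 1. P is now [[2, 5], [4], [6]].
Step i=4: Q has 4 at row 3, column 1; remove 6 from row 3 of P and reverse-bump: 6 enters row 2 and ejects 4; 4 enters row 1 and ejects 2. So w(4) = 2. P is now [[4, 5], [6]].
Step i=3: Q has 3 at row 2, column 1; remove 6 from row 2 of P and reverse-bump: 6 enters row 1 and ejects 5. So w(3) = 5. P is now [[4, 6]].
Step i=2: Q has 2 at row 1, column 2; remove that cell from P, ejecting 6. So w(2) = 6. P is now [[4]].
Step i=1: Q has 1 at row 1, column 1; remove that cell from P, ejecting 4. So w(1) = 4. P is now [].

So w = 4 6 5 2 1 3.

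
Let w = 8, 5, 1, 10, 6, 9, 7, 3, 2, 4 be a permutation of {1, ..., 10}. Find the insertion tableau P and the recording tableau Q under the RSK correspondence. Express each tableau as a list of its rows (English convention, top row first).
P = [[1, 2, 4], [3, 6, 7], [5, 9], [8], [10]], Q = [[1, 4, 6], [2, 5, 10], [3, 7], [8], [9]]

Insert each entry of the permutation into P by Schensted row insertion, recording in Q the position of each new cell.

After inserting 8: P = [[8]].
After inserting 5: P = [[5], [8]].
After inserting 1: P = [[1], [5], [8]].
After inserting 10: P = [[1, 10], [5], [8]].
After inserting 6: P = [[1, 6], [5, 10], [8]].
After inserting 9: P = [[1, 6, 9], [5, 10], [8]].
After inserting 7: P = [[1, 6, 7], [5, 9], [8, 10]].
After inserting 3: P = [[1, 3, 7], [5, 6], [8, 9], [10]].
After inserting 2: P = [[1, 2, 7], [3, 6], [5, 9], [8], [10]].
After inserting 4: P = [[1, 2, 4], [3, 6, 7], [5, 9], [8], [10]].

So P = [[1, 2, 4], [3, 6, 7], [5, 9], [8], [10]], Q = [[1, 4, 6], [2, 5, 10], [3, 7], [8], [9]].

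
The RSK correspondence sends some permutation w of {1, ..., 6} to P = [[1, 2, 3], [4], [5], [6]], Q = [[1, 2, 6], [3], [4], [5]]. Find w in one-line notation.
1 6 5 4 2 3

Reverse the RSK construction: for i from n down to 1, find the cell of Q containing i, remove the entry at that cell from P, and reverse-bump it up through P; the value ejected from row 1 is w(i).

Step i=6: Q has 6 at row 1, column 3; remove that cell from P, ejecting 3. So w(6) = 3. P is now [[1, 2], [4], [5], [6]].
Step i=5: Q has 5 at row 4, column 1; remove 6 from row 4 of P and reverse-bump: 6 enters row 3 and ejects 5; 5 enters row 2 and ejects 4; 4 enters row 1 and ejects 2. So w(5) = 2. P is now [[1, 4], [5], [6]].
Step i=4: Q has 4 at row 3, column 1; remove 6 from row 3 of P and reverse-bump: 6 enters row 2 and ejects 5; 5 enters row 1 and ejects 4. So w(4) = 4. P is now [[1, 5], [6]].
Step i=3: Q has 3 at row 2, column 1; remove 6 from row 2 of P and reverse-bump: 6 enters row 1 and ejects 5. So w(3) = 5. P is now [[1, 6]].
Step i=2: Q has 2 at row 1, column 2; remove that cell from P, ejecting 6. So w(2) = 6. P is now [[1]].
Step i=1: Q has 1 at row 1, column 1; remove that cell from P, ejecting 1. So w(1) = 1. P is now [].

So w = 1 6 5 4 2 3.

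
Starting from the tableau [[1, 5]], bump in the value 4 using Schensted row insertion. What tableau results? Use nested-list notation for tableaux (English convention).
[[1, 4], [5]]

In row 1, 4 replaces 5 (the leftmost entry greater than 4); 5 is bumped to row 2. 5 starts a new row 2. The new tableau is [[1, 4], [5]].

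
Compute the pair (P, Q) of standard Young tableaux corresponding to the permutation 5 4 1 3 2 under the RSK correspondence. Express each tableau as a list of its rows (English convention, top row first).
P = [[1, 2], [3], [4], [5]], Q = [[1, 4], [2], [3], [5]]

Insert each entry of the permutation into P by Schensted row insertion, recording in Q the position of each new cell.

Insert 5: appended to row 1. P = [[5]], Q = [[1]].
Insert 4: 4 bumps 5 from row 1; 5 starts row 2. P = [[4], [5]], Q = [[1], [2]].
Insert 1: 1 bumps 4 from row 1; 4 bumps 5 from row 2; 5 starts row 3. P = [[1], [4], [5]], Q = [[1], [2], [3]].
Insert 3: appended to row 1. P = [[1, 3], [4], [5]], Q = [[1, 4], [2], [3]].
Insert 2: 2 bumps 3 from row 1; 3 bumps 4 from row 2; 4 bumps 5 from row 3; 5 starts row 4. P = [[1, 2], [3], [4], [5]], Q = [[1, 4], [2], [3], [5]].

So P = [[1, 2], [3], [4], [5]], Q = [[1, 4], [2], [3], [5]].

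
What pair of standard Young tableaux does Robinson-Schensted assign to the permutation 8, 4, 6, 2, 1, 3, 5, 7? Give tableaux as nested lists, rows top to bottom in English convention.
Insert each entry of the permutation into P by Schensted row insertion, recording in Q the position of each new cell.

Insert 8: appended to row 1. P = [[8]].
Insert 4: 4 bumps 8 from row 1; 8 starts row 2. P = [[4], [8]].
Insert 6: appended to row 1. P = [[4, 6], [8]].
Insert 2: 2 bumps 4 from row 1; 4 bumps 8 from row 2; 8 starts row 3. P = [[2, 6], [4], [8]].
Insert 1: 1 bumps 2 from row 1; 2 bumps 4 from row 2; 4 bumps 8 from row 3; 8 starts row 4. P = [[1, 6], [2], [4], [8]].
Insert 3: 3 bumps 6 from row 1; 6 appends to row 2. P = [[1, 3], [2, 6], [4], [8]].
Insert 5: appended to row 1. P = [[1, 3, 5], [2, 6], [4], [8]].
Insert 7: appended to row 1. P = [[1, 3, 5, 7], [2, 6], [4], [8]].

So P = [[1, 3, 5, 7], [2, 6], [4], [8]], Q = [[1, 3, 7, 8], [2, 6], [4], [5]].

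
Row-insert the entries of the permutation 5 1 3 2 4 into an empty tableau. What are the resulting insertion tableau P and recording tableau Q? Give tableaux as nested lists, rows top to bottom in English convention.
P = [[1, 2, 4], [3], [5]], Q = [[1, 3, 5], [2], [4]]

Insert each entry of the permutation into P by Schensted row insertion, recording in Q the position of each new cell.

Insert 5: appended to row 1. P = [[5]].
Insert 1: 1 bumps 5 from row 1; 5 starts row 2. P = [[1], [5]].
Insert 3: appended to row 1. P = [[1, 3], [5]].
Insert 2: 2 bumps 3 from row 1; 3 bumps 5 from row 2; 5 starts row 3. P = [[1, 2], [3], [5]].
Insert 4: appended to row 1. P = [[1, 2, 4], [3], [5]].

So P = [[1, 2, 4], [3], [5]], Q = [[1, 3, 5], [2], [4]].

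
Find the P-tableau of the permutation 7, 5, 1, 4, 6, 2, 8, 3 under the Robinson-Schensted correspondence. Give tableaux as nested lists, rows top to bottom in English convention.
Insert 7: appended to row 1. P = [[7]].
Insert 5: 5 bumps 7 from row 1; 7 starts row 2. P = [[5], [7]].
Insert 1: 1 bumps 5 from row 1; 5 bumps 7 from row 2; 7 starts row 3. P = [[1], [5], [7]].
Insert 4: appended to row 1. P = [[1, 4], [5], [7]].
Insert 6: appended to row 1. P = [[1, 4, 6], [5], [7]].
Insert 2: 2 bumps 4 from row 1; 4 bumps 5 from row 2; 5 bumps 7 from row 3; 7 starts row 4. P = [[1, 2, 6], [4], [5], [7]].
Insert 8: appended to row 1. P = [[1, 2, 6, 8], [4], [5], [7]].
Insert 3: 3 bumps 6 from row 1; 6 appends to row 2. P = [[1, 2, 3, 8], [4, 6], [5], [7]].

So P = [[1, 2, 3, 8], [4, 6], [5], [7]].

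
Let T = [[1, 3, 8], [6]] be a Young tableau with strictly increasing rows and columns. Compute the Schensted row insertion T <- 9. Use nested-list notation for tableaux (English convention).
9 is larger than every entry of row 1, so it is appended to row 1. The new tableau is [[1, 3, 8, 9], [6]].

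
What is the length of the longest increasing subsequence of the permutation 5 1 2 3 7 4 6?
5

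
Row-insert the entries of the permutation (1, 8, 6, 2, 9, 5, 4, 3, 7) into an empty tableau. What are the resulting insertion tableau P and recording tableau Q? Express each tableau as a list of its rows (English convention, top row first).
Insert each entry of the permutation into P by Schensted row insertion, recording in Q the position of each new cell.

Insert 1: appended to row 1. P = [[1]].
Insert 8: appended to row 1. P = [[1, 8]].
Insert 6: 6 bumps 8 from row 1; 8 starts row 2. P = [[1, 6], [8]].
Insert 2: 2 bumps 6 from row 1; 6 bumps 8 from row 2; 8 starts row 3. P = [[1, 2], [6], [8]].
Insert 9: appended to row 1. P = [[1, 2, 9], [6], [8]].
Insert 5: 5 bumps 9 from row 1; 9 appends to row 2. P = [[1, 2, 5], [6, 9], [8]].
Insert 4: 4 bumps 5 from row 1; 5 bumps 6 from row 2; 6 bumps 8 from row 3; 8 starts row 4. P = [[1, 2, 4], [5, 9], [6], [8]].
Insert 3: 3 bumps 4 from row 1; 4 bumps 5 from row 2; 5 bumps 6 from row 3; 6 bumps 8 from row 4; 8 starts row 5. P = [[1, 2, 3], [4, 9], [5], [6], [8]].
Insert 7: appended to row 1. P = [[1, 2, 3, 7], [4, 9], [5], [6], [8]].

So P = [[1, 2, 3, 7], [4, 9], [5], [6], [8]], Q = [[1, 2, 5, 9], [3, 6], [4], [7], [8]].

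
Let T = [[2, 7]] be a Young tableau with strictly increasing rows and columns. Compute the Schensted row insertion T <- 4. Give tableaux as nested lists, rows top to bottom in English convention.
[[2, 4], [7]]

In row 1, 4 replaces 7 (the leftmost entry greater than 4); 7 is bumped to row 2. 7 starts a new row 2. The new tableau is [[2, 4], [7]].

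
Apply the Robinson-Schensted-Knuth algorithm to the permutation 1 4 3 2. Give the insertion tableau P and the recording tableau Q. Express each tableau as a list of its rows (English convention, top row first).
Insert each entry of the permutation into P by Schensted row insertion, recording in Q the position of each new cell.

After inserting 1: P = [[1]].
After inserting 4: P = [[1, 4]].
After inserting 3: P = [[1, 3], [4]].
After inserting 2: P = [[1, 2], [3], [4]].

So P = [[1, 2], [3], [4]], Q = [[1, 2], [3], [4]].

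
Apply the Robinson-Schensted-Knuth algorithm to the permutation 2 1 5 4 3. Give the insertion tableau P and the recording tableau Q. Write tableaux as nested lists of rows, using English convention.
Insert each entry of the permutation into P by Schensted row insertion, recording in Q the position of each new cell.

Insert 2: appended to row 1. P = [[2]].
Insert 1: 1 bumps 2 from row 1; 2 starts row 2. P = [[1], [2]].
Insert 5: appended to row 1. P = [[1, 5], [2]].
Insert 4: 4 bumps 5 from row 1; 5 appends to row 2. P = [[1, 4], [2, 5]].
Insert 3: 3 bumps 4 from row 1; 4 bumps 5 from row 2; 5 starts row 3. P = [[1, 3], [2, 4], [5]].

So P = [[1, 3], [2, 4], [5]], Q = [[1, 3], [2, 4], [5]].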